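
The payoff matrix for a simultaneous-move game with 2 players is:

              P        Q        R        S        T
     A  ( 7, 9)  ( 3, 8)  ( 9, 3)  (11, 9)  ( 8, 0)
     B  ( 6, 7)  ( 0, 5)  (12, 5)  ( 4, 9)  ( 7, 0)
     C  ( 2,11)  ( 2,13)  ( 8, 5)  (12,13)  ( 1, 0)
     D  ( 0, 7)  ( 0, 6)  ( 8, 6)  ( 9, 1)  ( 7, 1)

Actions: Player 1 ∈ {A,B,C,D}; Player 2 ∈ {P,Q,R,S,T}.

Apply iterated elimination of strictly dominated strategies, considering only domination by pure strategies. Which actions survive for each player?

P1 drop D (A beats it: P:7>0 Q:3>0 R:9>8 S:11>9 T:8>7)
P2 drop R (P beats it: A:9>3 B:7>5 C:11>5)
P1 drop B (A beats it: P:7>6 Q:3>0 S:11>4 T:8>7)
P2 drop T (P beats it: A:9>0 C:11>0)
P1→{A,C} P2→{P,Q,S}

IESDS → P1:{A,C} P2:{P,Q,S}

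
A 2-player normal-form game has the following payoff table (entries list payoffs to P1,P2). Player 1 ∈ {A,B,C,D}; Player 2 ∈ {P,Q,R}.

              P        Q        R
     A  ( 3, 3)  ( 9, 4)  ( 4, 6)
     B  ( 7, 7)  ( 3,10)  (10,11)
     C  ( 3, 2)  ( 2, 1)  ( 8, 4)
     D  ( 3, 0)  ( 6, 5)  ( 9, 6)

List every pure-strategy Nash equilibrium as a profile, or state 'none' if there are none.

PSNE = {(B,R)}

(A,P): not NE [P1→B gives 7>3; P2→R gives 6>3]
(A,Q): not NE [P2→R gives 6>4]
(A,R): not NE [P1→B gives 10>4]
(B,P): not NE [P2→R gives 11>7]
(B,Q): not NE [P1→A gives 9>3; P2→R gives 11>10]
(B,R): NE
(C,P): not NE [P1→B gives 7>3; P2→R gives 4>2]
(C,Q): not NE [P1→A gives 9>2; P2→R gives 4>1]
(C,R): not NE [P1→B gives 10>8]
(D,P): not NE [P1→B gives 7>3; P2→R gives 6>0]
(D,Q): not NE [P1→A gives 9>6; P2→R gives 6>5]
(D,R): not NE [P1→B gives 10>9]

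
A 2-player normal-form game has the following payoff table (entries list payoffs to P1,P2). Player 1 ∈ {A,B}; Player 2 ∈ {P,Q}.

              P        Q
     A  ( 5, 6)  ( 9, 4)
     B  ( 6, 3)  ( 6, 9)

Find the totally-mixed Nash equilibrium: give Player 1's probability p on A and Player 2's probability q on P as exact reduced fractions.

P1 indiff ⇒ q·5+(1-q)·9 = q·6+(1-q)·6 ⇒ q(-1) = (1-q)(-3) ⇒ q = 3/4
P2 indiff ⇒ p·6+(1-p)·3 = p·4+(1-p)·9 ⇒ p(2) = (1-p)(6) ⇒ p = 3/4

p=3/4, q=3/4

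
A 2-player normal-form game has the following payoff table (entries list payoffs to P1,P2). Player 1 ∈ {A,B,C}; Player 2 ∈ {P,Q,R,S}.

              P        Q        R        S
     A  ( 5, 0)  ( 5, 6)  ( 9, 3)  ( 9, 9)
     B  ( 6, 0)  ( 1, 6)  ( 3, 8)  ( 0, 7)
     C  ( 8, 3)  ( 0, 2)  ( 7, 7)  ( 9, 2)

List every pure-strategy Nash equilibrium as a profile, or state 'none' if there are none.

PSNE = {(A,S)}

(A,P): not NE [P1→C gives 8>5; P2→S gives 9>0]
(A,Q): not NE [P2→S gives 9>6]
(A,R): not NE [P2→S gives 9>3]
(A,S): NE
(B,P): not NE [P1→C gives 8>6; P2→R gives 8>0]
(B,Q): not NE [P1→A gives 5>1; P2→R gives 8>6]
(B,R): not NE [P1→A gives 9>3]
(B,S): not NE [P1→C gives 9>0; P2→R gives 8>7]
(C,P): not NE [P2→R gives 7>3]
(C,Q): not NE [P1→A gives 5>0; P2→R gives 7>2]
(C,R): not NE [P1→A gives 9>7]
(C,S): not NE [P2→R gives 7>2]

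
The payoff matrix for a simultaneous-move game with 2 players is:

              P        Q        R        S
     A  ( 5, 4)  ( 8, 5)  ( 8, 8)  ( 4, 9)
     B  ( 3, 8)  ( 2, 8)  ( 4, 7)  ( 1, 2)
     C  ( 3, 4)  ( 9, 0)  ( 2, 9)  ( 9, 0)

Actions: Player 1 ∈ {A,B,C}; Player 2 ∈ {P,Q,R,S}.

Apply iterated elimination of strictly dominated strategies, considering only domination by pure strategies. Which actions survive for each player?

IESDS → P1:{A,C} P2:{R,S}

P1 drop B (A beats it: P:5>3 Q:8>2 R:8>4 S:4>1)
P2 drop P (R beats it: A:8>4 C:9>4)
P2 drop Q (R beats it: A:8>5 C:9>0)
P1→{A,C} P2→{R,S}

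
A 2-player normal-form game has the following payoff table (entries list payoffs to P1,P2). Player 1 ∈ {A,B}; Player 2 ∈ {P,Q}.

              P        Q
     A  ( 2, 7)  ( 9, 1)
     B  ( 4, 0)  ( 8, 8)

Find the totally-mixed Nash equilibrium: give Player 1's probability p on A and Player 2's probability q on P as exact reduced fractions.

P1 indiff ⇒ q·2+(1-q)·9 = q·4+(1-q)·8 ⇒ q(-2) = (1-q)(-1) ⇒ q = 1/3
P2 indiff ⇒ p·7+(1-p)·0 = p·1+(1-p)·8 ⇒ p(6) = (1-p)(8) ⇒ p = 4/7

p=4/7, q=1/3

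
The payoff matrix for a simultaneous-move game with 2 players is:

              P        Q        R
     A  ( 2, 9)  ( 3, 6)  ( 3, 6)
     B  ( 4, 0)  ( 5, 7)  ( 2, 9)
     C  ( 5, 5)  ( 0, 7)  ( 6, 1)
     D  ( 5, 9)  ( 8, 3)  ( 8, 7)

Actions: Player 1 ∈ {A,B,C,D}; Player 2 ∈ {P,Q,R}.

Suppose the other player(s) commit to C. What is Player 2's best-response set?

u_2(P vs C) = 5
u_2(Q vs C) = 7
u_2(R vs C) = 1
max payoff 7 at {Q}

argmax u_2 = {Q}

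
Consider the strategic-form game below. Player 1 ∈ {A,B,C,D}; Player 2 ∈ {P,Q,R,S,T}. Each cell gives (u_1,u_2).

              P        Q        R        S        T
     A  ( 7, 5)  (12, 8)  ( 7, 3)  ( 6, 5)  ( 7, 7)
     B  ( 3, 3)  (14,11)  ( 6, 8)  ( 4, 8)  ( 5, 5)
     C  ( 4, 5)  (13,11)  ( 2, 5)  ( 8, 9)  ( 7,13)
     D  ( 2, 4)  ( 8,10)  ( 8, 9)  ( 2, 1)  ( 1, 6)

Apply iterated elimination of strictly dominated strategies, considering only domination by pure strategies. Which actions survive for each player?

P2 drop P (Q beats it: A:8>5 B:11>3 C:11>5 D:10>4)
P2 drop R (Q beats it: A:8>3 B:11>8 C:11>5 D:10>9)
P1 drop D (A beats it: Q:12>8 S:6>2 T:7>1)
P2 drop S (Q beats it: A:8>5 B:11>8 C:11>9)
P1→{A,B,C} P2→{Q,T}

IESDS → P1:{A,B,C} P2:{Q,T}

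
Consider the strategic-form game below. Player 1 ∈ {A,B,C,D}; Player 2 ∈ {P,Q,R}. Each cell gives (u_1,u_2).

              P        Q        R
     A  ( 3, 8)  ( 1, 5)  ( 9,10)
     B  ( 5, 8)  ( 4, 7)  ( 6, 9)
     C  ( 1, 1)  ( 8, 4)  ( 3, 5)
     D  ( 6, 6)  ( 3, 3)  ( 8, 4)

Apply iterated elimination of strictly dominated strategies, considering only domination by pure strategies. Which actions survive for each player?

P2 drop Q (R beats it: A:10>5 B:9>7 C:5>4 D:4>3)
P1 drop B (D beats it: P:6>5 R:8>6)
P1 drop C (A beats it: P:3>1 R:9>3)
P1→{A,D} P2→{P,R}

Remaining: P1:{A,D} P2:{P,R}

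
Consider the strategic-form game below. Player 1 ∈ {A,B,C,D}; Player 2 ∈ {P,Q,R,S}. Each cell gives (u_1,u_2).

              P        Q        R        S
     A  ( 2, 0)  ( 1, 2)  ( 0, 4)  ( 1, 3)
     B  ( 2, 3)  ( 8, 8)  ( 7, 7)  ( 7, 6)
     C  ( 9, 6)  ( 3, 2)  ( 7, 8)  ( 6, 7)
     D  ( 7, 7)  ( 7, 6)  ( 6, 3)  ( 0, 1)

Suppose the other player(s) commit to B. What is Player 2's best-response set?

u_2(P vs B) = 3
u_2(Q vs B) = 8
u_2(R vs B) = 7
u_2(S vs B) = 6
max payoff 8 at {Q}

BR_2 = {Q}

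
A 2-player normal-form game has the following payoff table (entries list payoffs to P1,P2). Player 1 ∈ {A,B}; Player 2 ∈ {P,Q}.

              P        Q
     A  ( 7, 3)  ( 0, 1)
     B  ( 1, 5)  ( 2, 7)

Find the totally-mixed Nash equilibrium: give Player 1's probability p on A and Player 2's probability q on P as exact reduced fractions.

P1 mixes 1/2 on A; P2 mixes 1/4 on P

P1 indiff ⇒ q·7+(1-q)·0 = q·1+(1-q)·2 ⇒ q(6) = (1-q)(2) ⇒ q = 1/4
P2 indiff ⇒ p·3+(1-p)·5 = p·1+(1-p)·7 ⇒ p(2) = (1-p)(2) ⇒ p = 1/2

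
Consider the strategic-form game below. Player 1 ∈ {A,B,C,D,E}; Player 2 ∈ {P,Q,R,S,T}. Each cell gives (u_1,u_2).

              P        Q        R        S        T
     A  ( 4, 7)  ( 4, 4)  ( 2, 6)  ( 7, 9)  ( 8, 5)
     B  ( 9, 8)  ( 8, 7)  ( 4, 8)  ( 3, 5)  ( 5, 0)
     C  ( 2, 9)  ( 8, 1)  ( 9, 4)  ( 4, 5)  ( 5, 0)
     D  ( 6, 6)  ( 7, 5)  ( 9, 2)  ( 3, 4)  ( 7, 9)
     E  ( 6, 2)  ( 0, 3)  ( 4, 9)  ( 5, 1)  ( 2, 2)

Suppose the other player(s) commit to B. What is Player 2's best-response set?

argmax u_2 = {P,R}

u_2(P vs B) = 8
u_2(Q vs B) = 7
u_2(R vs B) = 8
u_2(S vs B) = 5
u_2(T vs B) = 0
max payoff 8 at {P,R}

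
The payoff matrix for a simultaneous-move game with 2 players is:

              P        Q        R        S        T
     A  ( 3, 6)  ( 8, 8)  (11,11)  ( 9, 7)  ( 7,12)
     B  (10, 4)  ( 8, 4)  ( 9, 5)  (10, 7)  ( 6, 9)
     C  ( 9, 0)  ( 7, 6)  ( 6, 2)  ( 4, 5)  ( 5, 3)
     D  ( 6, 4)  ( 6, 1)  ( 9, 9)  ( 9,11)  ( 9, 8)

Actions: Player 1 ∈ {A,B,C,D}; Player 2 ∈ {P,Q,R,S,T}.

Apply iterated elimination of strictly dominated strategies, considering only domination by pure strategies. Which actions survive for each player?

P1 drop C (B beats it: P:10>9 Q:8>7 R:9>6 S:10>4 T:6>5)
P2 drop P (R beats it: A:11>6 B:5>4 D:9>4)
P2 drop Q (R beats it: A:11>8 B:5>4 D:9>1)
P1→{A,B,D} P2→{R,S,T}

Survivors P1:{A,B,D} P2:{R,S,T}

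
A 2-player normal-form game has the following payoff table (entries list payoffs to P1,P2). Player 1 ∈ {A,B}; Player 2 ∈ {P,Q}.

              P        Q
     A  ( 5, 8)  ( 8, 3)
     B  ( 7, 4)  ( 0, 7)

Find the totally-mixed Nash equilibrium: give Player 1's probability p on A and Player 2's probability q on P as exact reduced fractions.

(p,q) = (3/8, 4/5)

P1 indiff ⇒ q·5+(1-q)·8 = q·7+(1-q)·0 ⇒ q(-2) = (1-q)(-8) ⇒ q = 4/5
P2 indiff ⇒ p·8+(1-p)·4 = p·3+(1-p)·7 ⇒ p(5) = (1-p)(3) ⇒ p = 3/8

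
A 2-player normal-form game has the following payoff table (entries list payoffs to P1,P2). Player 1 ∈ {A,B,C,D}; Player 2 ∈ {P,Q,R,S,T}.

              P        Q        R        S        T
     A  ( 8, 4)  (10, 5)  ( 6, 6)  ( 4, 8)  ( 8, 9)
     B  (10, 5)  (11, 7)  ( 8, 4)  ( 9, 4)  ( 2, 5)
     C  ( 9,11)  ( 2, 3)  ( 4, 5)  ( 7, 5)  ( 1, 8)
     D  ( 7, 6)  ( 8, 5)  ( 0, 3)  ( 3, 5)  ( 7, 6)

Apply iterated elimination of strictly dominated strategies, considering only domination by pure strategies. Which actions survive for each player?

P1 drop C (B beats it: P:10>9 Q:11>2 R:8>4 S:9>7 T:2>1)
P1 drop D (A beats it: P:8>7 Q:10>8 R:6>0 S:4>3 T:8>7)
P2 drop P (Q beats it: A:5>4 B:7>5)
P2 drop R (T beats it: A:9>6 B:5>4)
P2 drop S (T beats it: A:9>8 B:5>4)
P1→{A,B} P2→{Q,T}

IESDS → P1:{A,B} P2:{Q,T}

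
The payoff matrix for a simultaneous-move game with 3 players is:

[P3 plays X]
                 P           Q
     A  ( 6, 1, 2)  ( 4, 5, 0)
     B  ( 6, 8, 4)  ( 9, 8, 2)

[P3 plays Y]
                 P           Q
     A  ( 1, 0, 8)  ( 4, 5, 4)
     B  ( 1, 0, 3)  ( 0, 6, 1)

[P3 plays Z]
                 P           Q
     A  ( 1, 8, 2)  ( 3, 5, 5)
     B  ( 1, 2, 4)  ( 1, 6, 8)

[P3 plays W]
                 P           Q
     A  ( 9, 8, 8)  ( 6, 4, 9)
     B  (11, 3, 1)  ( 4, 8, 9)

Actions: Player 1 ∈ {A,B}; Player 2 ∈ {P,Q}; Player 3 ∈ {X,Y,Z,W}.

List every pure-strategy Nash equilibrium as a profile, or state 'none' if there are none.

(A,P,X): not NE [P2→Q gives 5>1; P3→W gives 8>2]
(A,P,Y): not NE [P2→Q gives 5>0]
(A,P,Z): not NE [P3→W gives 8>2]
(A,P,W): not NE [P1→B gives 11>9]
(A,Q,X): not NE [P1→B gives 9>4; P3→W gives 9>0]
(A,Q,Y): not NE [P3→W gives 9>4]
(A,Q,Z): not NE [P2→P gives 8>5; P3→W gives 9>5]
(A,Q,W): not NE [P2→P gives 8>4]
(B,P,X): NE
(B,P,Y): not NE [P2→Q gives 6>0; P3→Z gives 4>3]
(B,P,Z): not NE [P2→Q gives 6>2]
(B,P,W): not NE [P2→Q gives 8>3; P3→Z gives 4>1]
(B,Q,X): not NE [P3→W gives 9>2]
(B,Q,Y): not NE [P1→A gives 4>0; P3→W gives 9>1]
(B,Q,Z): not NE [P1→A gives 3>1; P3→W gives 9>8]
(B,Q,W): not NE [P1→A gives 6>4]

NE set: (B,P,X)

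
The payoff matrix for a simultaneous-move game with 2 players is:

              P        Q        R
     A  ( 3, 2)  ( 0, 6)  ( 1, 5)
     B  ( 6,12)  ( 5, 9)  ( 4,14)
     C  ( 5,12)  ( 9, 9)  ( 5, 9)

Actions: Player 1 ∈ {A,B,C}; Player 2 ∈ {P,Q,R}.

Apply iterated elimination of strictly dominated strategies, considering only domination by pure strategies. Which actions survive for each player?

Survivors P1:{B,C} P2:{P,R}

P1 drop A (B beats it: P:6>3 Q:5>0 R:4>1)
P2 drop Q (P beats it: B:12>9 C:12>9)
P1→{B,C} P2→{P,R}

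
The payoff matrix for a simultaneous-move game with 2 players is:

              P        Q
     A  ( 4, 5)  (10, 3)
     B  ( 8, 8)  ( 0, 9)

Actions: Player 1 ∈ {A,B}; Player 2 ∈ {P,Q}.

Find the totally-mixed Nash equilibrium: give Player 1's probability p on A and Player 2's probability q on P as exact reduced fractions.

P1 mixes 1/3 on A; P2 mixes 5/7 on P

P1 indiff ⇒ q·4+(1-q)·10 = q·8+(1-q)·0 ⇒ q(-4) = (1-q)(-10) ⇒ q = 5/7
P2 indiff ⇒ p·5+(1-p)·8 = p·3+(1-p)·9 ⇒ p(2) = (1-p)(1) ⇒ p = 1/3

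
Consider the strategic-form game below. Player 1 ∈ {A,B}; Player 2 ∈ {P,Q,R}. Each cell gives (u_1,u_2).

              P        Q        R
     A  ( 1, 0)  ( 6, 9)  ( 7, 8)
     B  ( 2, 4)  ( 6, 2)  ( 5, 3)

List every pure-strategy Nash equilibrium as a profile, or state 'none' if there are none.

Nash profiles: (A,Q), (B,P)

(A,P): not NE [P1→B gives 2>1; P2→Q gives 9>0]
(A,Q): NE
(A,R): not NE [P2→Q gives 9>8]
(B,P): NE
(B,Q): not NE [P2→P gives 4>2]
(B,R): not NE [P1→A gives 7>5; P2→P gives 4>3]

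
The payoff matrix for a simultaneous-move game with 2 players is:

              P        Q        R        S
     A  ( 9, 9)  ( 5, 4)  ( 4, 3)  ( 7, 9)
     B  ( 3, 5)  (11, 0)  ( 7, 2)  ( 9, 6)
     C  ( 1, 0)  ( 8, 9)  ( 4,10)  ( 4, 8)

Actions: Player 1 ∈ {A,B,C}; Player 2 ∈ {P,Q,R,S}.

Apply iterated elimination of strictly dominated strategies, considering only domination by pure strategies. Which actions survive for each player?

Survivors P1:{A,B} P2:{P,S}

P1 drop C (B beats it: P:3>1 Q:11>8 R:7>4 S:9>4)
P2 drop Q (P beats it: A:9>4 B:5>0)
P2 drop R (P beats it: A:9>3 B:5>2)
P1→{A,B} P2→{P,S}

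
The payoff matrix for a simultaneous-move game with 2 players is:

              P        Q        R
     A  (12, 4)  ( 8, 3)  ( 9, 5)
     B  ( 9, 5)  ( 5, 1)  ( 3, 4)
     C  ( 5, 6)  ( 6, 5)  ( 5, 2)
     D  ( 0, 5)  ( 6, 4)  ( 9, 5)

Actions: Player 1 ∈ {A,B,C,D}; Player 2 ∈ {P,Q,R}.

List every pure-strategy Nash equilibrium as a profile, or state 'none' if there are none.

NE set: (A,R), (D,R)

(A,P): not NE [P2→R gives 5>4]
(A,Q): not NE [P2→R gives 5>3]
(A,R): NE
(B,P): not NE [P1→A gives 12>9]
(B,Q): not NE [P1→A gives 8>5; P2→P gives 5>1]
(B,R): not NE [P1→D gives 9>3; P2→P gives 5>4]
(C,P): not NE [P1→A gives 12>5]
(C,Q): not NE [P1→A gives 8>6; P2→P gives 6>5]
(C,R): not NE [P1→D gives 9>5; P2→P gives 6>2]
(D,P): not NE [P1→A gives 12>0]
(D,Q): not NE [P1→A gives 8>6; P2→R gives 5>4]
(D,R): NE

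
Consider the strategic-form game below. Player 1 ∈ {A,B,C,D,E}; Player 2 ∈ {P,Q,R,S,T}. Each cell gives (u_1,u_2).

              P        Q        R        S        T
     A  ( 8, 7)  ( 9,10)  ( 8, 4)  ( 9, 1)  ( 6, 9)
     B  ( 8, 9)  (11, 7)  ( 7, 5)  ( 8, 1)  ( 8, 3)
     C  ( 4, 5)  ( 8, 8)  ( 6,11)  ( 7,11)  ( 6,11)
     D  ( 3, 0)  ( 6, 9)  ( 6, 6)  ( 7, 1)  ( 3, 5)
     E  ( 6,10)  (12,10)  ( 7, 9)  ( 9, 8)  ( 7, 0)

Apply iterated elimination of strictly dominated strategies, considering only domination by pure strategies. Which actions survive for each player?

P1 drop C (B beats it: P:8>4 Q:11>8 R:7>6 S:8>7 T:8>6)
P1 drop D (A beats it: P:8>3 Q:9>6 R:8>6 S:9>7 T:6>3)
P2 drop R (P beats it: A:7>4 B:9>5 E:10>9)
P2 drop S (P beats it: A:7>1 B:9>1 E:10>8)
P2 drop T (Q beats it: A:10>9 B:7>3 E:10>0)
P1→{A,B,E} P2→{P,Q}

Remaining: P1:{A,B,E} P2:{P,Q}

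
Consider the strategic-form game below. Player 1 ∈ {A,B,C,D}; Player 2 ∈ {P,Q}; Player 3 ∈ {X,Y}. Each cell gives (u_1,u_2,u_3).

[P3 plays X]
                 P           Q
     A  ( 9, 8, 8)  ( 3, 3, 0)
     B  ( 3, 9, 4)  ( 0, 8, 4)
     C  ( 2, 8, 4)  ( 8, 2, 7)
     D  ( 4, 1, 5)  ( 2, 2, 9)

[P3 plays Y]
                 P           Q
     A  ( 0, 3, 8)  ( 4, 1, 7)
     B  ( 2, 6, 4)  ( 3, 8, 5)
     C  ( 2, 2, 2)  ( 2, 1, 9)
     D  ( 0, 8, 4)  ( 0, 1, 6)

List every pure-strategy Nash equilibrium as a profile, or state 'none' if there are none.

(A,P,X): NE
(A,P,Y): not NE [P1→C gives 2>0]
(A,Q,X): not NE [P1→C gives 8>3; P2→P gives 8>3; P3→Y gives 7>0]
(A,Q,Y): not NE [P2→P gives 3>1]
(B,P,X): not NE [P1→A gives 9>3]
(B,P,Y): not NE [P2→Q gives 8>6]
(B,Q,X): not NE [P1→C gives 8>0; P2→P gives 9>8; P3→Y gives 5>4]
(B,Q,Y): not NE [P1→A gives 4>3]
(C,P,X): not NE [P1→A gives 9>2]
(C,P,Y): not NE [P3→X gives 4>2]
(C,Q,X): not NE [P2→P gives 8>2; P3→Y gives 9>7]
(C,Q,Y): not NE [P1→A gives 4>2; P2→P gives 2>1]
(D,P,X): not NE [P1→A gives 9>4; P2→Q gives 2>1]
(D,P,Y): not NE [P1→C gives 2>0; P3→X gives 5>4]
(D,Q,X): not NE [P1→C gives 8>2]
(D,Q,Y): not NE [P1→A gives 4>0; P2→P gives 8>1; P3→X gives 9>6]

NE set: (A,P,X)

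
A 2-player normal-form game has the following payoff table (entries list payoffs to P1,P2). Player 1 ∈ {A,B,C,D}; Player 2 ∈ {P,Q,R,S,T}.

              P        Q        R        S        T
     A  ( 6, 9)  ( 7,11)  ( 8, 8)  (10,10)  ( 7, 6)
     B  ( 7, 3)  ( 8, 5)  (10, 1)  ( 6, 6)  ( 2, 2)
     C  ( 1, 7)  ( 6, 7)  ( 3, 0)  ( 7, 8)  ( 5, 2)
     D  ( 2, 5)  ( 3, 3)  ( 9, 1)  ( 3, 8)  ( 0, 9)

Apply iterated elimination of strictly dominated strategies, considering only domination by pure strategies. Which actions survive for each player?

P1 drop C (A beats it: P:6>1 Q:7>6 R:8>3 S:10>7 T:7>5)
P1 drop D (B beats it: P:7>2 Q:8>3 R:10>9 S:6>3 T:2>0)
P2 drop P (Q beats it: A:11>9 B:5>3)
P2 drop R (Q beats it: A:11>8 B:5>1)
P2 drop T (Q beats it: A:11>6 B:5>2)
P1→{A,B} P2→{Q,S}

IESDS → P1:{A,B} P2:{Q,S}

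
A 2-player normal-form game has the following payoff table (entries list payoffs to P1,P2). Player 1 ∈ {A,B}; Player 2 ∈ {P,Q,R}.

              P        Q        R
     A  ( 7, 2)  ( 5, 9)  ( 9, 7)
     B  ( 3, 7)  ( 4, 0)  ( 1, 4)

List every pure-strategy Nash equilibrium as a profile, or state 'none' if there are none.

(A,P): not NE [P2→Q gives 9>2]
(A,Q): NE
(A,R): not NE [P2→Q gives 9>7]
(B,P): not NE [P1→A gives 7>3]
(B,Q): not NE [P1→A gives 5>4; P2→P gives 7>0]
(B,R): not NE [P1→A gives 9>1; P2→P gives 7>4]

Nash profiles: (A,Q)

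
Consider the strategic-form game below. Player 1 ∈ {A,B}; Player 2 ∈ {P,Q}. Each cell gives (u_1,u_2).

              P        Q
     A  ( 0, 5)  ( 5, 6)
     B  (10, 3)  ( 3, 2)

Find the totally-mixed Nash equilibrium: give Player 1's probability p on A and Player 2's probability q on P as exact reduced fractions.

P1 indiff ⇒ q·0+(1-q)·5 = q·10+(1-q)·3 ⇒ q(-10) = (1-q)(-2) ⇒ q = 1/6
P2 indiff ⇒ p·5+(1-p)·3 = p·6+(1-p)·2 ⇒ p(-1) = (1-p)(-1) ⇒ p = 1/2

(p,q) = (1/2, 1/6)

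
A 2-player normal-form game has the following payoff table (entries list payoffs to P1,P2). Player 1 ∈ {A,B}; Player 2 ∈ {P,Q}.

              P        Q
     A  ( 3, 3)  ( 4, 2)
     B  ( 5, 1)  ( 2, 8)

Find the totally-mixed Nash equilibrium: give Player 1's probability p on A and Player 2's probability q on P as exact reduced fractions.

P1 indiff ⇒ q·3+(1-q)·4 = q·5+(1-q)·2 ⇒ q(-2) = (1-q)(-2) ⇒ q = 1/2
P2 indiff ⇒ p·3+(1-p)·1 = p·2+(1-p)·8 ⇒ p(1) = (1-p)(7) ⇒ p = 7/8

(p,q) = (7/8, 1/2)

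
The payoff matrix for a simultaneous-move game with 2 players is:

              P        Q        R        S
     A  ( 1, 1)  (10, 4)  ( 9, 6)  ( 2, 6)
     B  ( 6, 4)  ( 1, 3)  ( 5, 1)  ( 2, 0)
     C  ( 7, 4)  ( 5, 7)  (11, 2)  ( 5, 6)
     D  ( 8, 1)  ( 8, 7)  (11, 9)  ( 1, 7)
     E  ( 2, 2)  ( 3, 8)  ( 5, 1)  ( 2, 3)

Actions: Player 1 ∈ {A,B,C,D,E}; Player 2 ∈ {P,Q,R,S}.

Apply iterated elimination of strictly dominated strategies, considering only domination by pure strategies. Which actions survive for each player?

P1 drop B (C beats it: P:7>6 Q:5>1 R:11>5 S:5>2)
P1 drop E (C beats it: P:7>2 Q:5>3 R:11>5 S:5>2)
P2 drop P (Q beats it: A:4>1 C:7>4 D:7>1)
P1→{A,C,D} P2→{Q,R,S}

Survivors P1:{A,C,D} P2:{Q,R,S}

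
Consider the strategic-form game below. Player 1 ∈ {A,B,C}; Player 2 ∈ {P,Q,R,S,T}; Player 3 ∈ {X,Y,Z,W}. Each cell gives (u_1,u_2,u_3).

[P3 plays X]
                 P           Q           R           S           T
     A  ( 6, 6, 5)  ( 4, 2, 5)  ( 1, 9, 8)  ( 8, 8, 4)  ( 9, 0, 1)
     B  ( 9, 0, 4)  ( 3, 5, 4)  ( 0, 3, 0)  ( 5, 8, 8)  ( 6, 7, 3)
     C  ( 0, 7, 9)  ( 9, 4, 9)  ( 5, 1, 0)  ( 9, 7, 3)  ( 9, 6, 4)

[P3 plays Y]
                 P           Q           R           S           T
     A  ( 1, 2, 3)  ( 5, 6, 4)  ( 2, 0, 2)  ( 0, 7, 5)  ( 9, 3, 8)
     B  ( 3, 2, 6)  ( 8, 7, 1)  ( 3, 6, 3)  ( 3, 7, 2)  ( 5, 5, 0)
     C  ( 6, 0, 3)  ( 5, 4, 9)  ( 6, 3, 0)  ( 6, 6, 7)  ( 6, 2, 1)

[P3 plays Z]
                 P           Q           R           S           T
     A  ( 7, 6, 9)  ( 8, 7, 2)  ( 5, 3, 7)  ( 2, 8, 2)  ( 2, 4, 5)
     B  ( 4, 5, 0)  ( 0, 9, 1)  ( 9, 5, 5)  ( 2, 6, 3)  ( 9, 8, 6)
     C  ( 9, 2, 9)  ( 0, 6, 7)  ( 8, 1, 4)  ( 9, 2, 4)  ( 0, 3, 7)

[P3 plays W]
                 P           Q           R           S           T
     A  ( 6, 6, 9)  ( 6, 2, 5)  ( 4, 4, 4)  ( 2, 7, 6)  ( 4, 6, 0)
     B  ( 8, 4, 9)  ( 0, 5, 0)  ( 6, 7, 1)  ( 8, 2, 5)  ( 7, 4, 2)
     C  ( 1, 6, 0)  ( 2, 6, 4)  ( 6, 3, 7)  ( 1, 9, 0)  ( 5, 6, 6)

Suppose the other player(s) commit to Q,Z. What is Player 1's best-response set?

BR_1 = {A}

u_1(A vs Q,Z) = 8
u_1(B vs Q,Z) = 0
u_1(C vs Q,Z) = 0
max payoff 8 at {A}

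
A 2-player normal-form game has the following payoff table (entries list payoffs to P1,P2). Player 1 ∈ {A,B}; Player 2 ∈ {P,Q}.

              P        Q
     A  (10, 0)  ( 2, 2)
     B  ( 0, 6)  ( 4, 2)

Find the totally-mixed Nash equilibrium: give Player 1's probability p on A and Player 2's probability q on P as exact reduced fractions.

p=2/3, q=1/6

P1 indiff ⇒ q·10+(1-q)·2 = q·0+(1-q)·4 ⇒ q(10) = (1-q)(2) ⇒ q = 1/6
P2 indiff ⇒ p·0+(1-p)·6 = p·2+(1-p)·2 ⇒ p(-2) = (1-p)(-4) ⇒ p = 2/3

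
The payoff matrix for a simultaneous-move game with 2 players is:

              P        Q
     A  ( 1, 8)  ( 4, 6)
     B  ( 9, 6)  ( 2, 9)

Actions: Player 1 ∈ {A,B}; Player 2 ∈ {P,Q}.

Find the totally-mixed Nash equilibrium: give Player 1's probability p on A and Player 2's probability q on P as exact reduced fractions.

P1 indiff ⇒ q·1+(1-q)·4 = q·9+(1-q)·2 ⇒ q(-8) = (1-q)(-2) ⇒ q = 1/5
P2 indiff ⇒ p·8+(1-p)·6 = p·6+(1-p)·9 ⇒ p(2) = (1-p)(3) ⇒ p = 3/5

p=3/5, q=1/5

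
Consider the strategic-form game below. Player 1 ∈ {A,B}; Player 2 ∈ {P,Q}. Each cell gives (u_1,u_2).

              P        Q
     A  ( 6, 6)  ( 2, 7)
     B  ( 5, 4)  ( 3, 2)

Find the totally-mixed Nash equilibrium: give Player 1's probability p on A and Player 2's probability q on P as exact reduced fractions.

P1 mixes 2/3 on A; P2 mixes 1/2 on P

P1 indiff ⇒ q·6+(1-q)·2 = q·5+(1-q)·3 ⇒ q(1) = (1-q)(1) ⇒ q = 1/2
P2 indiff ⇒ p·6+(1-p)·4 = p·7+(1-p)·2 ⇒ p(-1) = (1-p)(-2) ⇒ p = 2/3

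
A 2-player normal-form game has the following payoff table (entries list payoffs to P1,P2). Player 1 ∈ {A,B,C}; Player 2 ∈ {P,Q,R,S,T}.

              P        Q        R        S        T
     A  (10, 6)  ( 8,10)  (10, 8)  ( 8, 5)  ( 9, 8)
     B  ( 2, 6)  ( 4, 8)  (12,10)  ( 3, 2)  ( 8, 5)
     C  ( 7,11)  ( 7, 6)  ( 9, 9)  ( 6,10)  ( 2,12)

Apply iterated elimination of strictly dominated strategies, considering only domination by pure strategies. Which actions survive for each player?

IESDS → P1:{A,B} P2:{Q,R}

P1 drop C (A beats it: P:10>7 Q:8>7 R:10>9 S:8>6 T:9>2)
P2 drop P (Q beats it: A:10>6 B:8>6)
P2 drop S (Q beats it: A:10>5 B:8>2)
P2 drop T (Q beats it: A:10>8 B:8>5)
P1→{A,B} P2→{Q,R}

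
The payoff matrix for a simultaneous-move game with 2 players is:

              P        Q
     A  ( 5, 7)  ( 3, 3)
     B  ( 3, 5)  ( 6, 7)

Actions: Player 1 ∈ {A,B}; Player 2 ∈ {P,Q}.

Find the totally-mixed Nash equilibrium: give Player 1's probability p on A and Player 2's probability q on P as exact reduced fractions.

P1 mixes 1/3 on A; P2 mixes 3/5 on P

P1 indiff ⇒ q·5+(1-q)·3 = q·3+(1-q)·6 ⇒ q(2) = (1-q)(3) ⇒ q = 3/5
P2 indiff ⇒ p·7+(1-p)·5 = p·3+(1-p)·7 ⇒ p(4) = (1-p)(2) ⇒ p = 1/3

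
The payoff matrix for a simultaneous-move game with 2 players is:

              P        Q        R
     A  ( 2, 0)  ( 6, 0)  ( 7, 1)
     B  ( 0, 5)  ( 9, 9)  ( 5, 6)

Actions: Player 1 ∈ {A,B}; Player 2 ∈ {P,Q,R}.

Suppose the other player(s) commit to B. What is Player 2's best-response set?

u_2(P vs B) = 5
u_2(Q vs B) = 9
u_2(R vs B) = 6
max payoff 9 at {Q}

BR_2 = {Q}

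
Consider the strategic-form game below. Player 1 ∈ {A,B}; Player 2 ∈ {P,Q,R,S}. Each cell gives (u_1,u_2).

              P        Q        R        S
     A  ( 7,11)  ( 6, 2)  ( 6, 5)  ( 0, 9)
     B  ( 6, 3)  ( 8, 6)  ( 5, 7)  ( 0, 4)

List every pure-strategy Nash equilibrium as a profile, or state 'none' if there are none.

(A,P): NE
(A,Q): not NE [P1→B gives 8>6; P2→P gives 11>2]
(A,R): not NE [P2→P gives 11>5]
(A,S): not NE [P2→P gives 11>9]
(B,P): not NE [P1→A gives 7>6; P2→R gives 7>3]
(B,Q): not NE [P2→R gives 7>6]
(B,R): not NE [P1→A gives 6>5]
(B,S): not NE [P2→R gives 7>4]

NE set: (A,P)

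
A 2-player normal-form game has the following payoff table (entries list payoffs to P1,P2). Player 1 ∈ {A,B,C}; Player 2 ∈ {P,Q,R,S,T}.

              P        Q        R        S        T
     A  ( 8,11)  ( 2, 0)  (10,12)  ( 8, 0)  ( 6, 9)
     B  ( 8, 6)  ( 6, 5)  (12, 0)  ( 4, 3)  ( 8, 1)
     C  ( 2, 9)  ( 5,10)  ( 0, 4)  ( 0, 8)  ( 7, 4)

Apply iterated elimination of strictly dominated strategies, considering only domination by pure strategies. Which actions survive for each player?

IESDS → P1:{A,B} P2:{P,R}

P1 drop C (B beats it: P:8>2 Q:6>5 R:12>0 S:4>0 T:8>7)
P2 drop Q (P beats it: A:11>0 B:6>5)
P2 drop S (P beats it: A:11>0 B:6>3)
P2 drop T (P beats it: A:11>9 B:6>1)
P1→{A,B} P2→{P,R}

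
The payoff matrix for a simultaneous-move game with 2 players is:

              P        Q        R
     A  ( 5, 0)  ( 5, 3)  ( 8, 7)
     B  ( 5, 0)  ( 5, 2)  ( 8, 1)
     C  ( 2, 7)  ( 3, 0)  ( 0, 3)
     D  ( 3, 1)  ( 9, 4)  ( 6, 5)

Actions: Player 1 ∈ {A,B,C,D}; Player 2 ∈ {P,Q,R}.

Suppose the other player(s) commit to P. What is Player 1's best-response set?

BR_1 = {A,B}

u_1(A vs P) = 5
u_1(B vs P) = 5
u_1(C vs P) = 2
u_1(D vs P) = 3
max payoff 5 at {A,B}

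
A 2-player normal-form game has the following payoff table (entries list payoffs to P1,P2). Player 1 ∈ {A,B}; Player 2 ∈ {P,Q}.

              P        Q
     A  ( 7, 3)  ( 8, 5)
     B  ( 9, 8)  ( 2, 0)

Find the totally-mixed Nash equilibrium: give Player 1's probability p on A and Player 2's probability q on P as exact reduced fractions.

p=4/5, q=3/4

P1 indiff ⇒ q·7+(1-q)·8 = q·9+(1-q)·2 ⇒ q(-2) = (1-q)(-6) ⇒ q = 3/4
P2 indiff ⇒ p·3+(1-p)·8 = p·5+(1-p)·0 ⇒ p(-2) = (1-p)(-8) ⇒ p = 4/5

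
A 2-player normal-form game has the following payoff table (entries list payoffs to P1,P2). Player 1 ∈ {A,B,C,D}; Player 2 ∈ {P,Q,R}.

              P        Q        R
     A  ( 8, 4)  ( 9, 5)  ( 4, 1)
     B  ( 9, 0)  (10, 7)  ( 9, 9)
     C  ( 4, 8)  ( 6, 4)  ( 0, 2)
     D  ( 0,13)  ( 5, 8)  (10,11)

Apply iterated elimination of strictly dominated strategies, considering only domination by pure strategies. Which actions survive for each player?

P1 drop A (B beats it: P:9>8 Q:10>9 R:9>4)
P1 drop C (B beats it: P:9>4 Q:10>6 R:9>0)
P2 drop Q (R beats it: B:9>7 D:11>8)
P1→{B,D} P2→{P,R}

IESDS → P1:{B,D} P2:{P,R}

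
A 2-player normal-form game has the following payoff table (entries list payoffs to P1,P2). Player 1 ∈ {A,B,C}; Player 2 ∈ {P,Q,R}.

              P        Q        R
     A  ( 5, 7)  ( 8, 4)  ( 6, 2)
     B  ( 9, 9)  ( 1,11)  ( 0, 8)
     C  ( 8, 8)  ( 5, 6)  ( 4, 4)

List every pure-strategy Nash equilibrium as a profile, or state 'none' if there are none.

Equilibria: none

(A,P): not NE [P1→B gives 9>5]
(A,Q): not NE [P2→P gives 7>4]
(A,R): not NE [P2→P gives 7>2]
(B,P): not NE [P2→Q gives 11>9]
(B,Q): not NE [P1→A gives 8>1]
(B,R): not NE [P1→A gives 6>0; P2→Q gives 11>8]
(C,P): not NE [P1→B gives 9>8]
(C,Q): not NE [P1→A gives 8>5; P2→P gives 8>6]
(C,R): not NE [P1→A gives 6>4; P2→P gives 8>4]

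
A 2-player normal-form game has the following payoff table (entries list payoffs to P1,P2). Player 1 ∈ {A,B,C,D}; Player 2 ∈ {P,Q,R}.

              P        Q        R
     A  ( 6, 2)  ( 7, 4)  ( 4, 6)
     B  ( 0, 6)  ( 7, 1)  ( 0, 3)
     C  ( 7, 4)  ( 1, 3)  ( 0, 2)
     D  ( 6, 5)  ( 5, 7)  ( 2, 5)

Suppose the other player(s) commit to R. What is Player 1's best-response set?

u_1(A vs R) = 4
u_1(B vs R) = 0
u_1(C vs R) = 0
u_1(D vs R) = 2
max payoff 4 at {A}

BR_1 = {A}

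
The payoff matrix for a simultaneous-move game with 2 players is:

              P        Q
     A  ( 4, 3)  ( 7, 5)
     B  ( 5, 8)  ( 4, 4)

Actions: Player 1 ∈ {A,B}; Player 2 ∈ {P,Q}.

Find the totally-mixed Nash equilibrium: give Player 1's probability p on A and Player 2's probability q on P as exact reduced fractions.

P1 mixes 2/3 on A; P2 mixes 3/4 on P

P1 indiff ⇒ q·4+(1-q)·7 = q·5+(1-q)·4 ⇒ q(-1) = (1-q)(-3) ⇒ q = 3/4
P2 indiff ⇒ p·3+(1-p)·8 = p·5+(1-p)·4 ⇒ p(-2) = (1-p)(-4) ⇒ p = 2/3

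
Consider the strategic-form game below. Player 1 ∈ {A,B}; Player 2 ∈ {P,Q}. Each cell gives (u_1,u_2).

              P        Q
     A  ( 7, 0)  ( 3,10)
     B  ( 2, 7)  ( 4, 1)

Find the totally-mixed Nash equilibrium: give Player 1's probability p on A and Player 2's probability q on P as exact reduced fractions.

P1 indiff ⇒ q·7+(1-q)·3 = q·2+(1-q)·4 ⇒ q(5) = (1-q)(1) ⇒ q = 1/6
P2 indiff ⇒ p·0+(1-p)·7 = p·10+(1-p)·1 ⇒ p(-10) = (1-p)(-6) ⇒ p = 3/8

p=3/8, q=1/6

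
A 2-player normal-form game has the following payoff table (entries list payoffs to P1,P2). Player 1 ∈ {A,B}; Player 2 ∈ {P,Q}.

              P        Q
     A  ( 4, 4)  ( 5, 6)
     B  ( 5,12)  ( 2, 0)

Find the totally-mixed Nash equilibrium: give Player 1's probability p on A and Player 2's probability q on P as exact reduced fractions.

P1 mixes 6/7 on A; P2 mixes 3/4 on P

P1 indiff ⇒ q·4+(1-q)·5 = q·5+(1-q)·2 ⇒ q(-1) = (1-q)(-3) ⇒ q = 3/4
P2 indiff ⇒ p·4+(1-p)·12 = p·6+(1-p)·0 ⇒ p(-2) = (1-p)(-12) ⇒ p = 6/7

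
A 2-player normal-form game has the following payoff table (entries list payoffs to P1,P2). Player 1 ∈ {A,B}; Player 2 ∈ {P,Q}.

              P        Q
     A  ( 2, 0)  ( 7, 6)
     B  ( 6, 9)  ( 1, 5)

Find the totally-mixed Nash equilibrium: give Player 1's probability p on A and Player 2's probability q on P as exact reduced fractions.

P1 mixes 2/5 on A; P2 mixes 3/5 on P

P1 indiff ⇒ q·2+(1-q)·7 = q·6+(1-q)·1 ⇒ q(-4) = (1-q)(-6) ⇒ q = 3/5
P2 indiff ⇒ p·0+(1-p)·9 = p·6+(1-p)·5 ⇒ p(-6) = (1-p)(-4) ⇒ p = 2/5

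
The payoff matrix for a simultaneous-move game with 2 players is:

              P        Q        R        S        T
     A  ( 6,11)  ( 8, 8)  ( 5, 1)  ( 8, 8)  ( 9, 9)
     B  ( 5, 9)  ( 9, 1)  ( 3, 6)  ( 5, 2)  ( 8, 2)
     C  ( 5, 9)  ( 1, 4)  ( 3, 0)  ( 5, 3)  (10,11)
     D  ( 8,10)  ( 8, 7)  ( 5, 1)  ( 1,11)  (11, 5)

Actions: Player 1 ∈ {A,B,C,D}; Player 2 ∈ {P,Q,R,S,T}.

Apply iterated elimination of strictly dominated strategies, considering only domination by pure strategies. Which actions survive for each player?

P2 drop Q (P beats it: A:11>8 B:9>1 C:9>4 D:10>7)
P1 drop B (A beats it: P:6>5 R:5>3 S:8>5 T:9>8)
P2 drop R (P beats it: A:11>1 C:9>0 D:10>1)
P1→{A,C,D} P2→{P,S,T}

Remaining: P1:{A,C,D} P2:{P,S,T}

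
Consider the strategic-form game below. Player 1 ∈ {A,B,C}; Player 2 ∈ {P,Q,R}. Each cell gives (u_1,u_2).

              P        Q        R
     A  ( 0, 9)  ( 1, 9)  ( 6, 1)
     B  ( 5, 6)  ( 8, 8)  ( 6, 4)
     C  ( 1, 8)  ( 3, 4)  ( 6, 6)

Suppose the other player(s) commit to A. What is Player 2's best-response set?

P2 best: {P,Q}

u_2(P vs A) = 9
u_2(Q vs A) = 9
u_2(R vs A) = 1
max payoff 9 at {P,Q}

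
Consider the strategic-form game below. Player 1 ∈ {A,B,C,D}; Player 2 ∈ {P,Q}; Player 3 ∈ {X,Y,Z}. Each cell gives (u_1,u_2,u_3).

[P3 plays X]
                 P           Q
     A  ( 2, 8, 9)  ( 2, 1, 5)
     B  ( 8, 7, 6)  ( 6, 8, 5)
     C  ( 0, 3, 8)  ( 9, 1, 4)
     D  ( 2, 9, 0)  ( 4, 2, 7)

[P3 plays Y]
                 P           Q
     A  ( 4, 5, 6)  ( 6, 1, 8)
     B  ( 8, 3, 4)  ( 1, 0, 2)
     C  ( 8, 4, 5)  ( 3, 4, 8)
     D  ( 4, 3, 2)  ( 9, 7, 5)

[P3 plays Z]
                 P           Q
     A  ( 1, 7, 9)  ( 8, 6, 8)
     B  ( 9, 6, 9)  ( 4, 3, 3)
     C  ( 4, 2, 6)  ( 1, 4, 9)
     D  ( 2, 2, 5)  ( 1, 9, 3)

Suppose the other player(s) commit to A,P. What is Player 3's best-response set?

argmax u_3 = {X,Z}

u_3(X vs A,P) = 9
u_3(Y vs A,P) = 6
u_3(Z vs A,P) = 9
max payoff 9 at {X,Z}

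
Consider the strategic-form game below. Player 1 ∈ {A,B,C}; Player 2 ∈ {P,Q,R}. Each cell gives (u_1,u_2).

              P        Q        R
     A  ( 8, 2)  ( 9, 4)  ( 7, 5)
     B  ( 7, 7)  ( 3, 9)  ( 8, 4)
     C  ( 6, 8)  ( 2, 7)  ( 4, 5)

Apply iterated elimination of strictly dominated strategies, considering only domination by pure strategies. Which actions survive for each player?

P1 drop C (A beats it: P:8>6 Q:9>2 R:7>4)
P2 drop P (Q beats it: A:4>2 B:9>7)
P1→{A,B} P2→{Q,R}

IESDS → P1:{A,B} P2:{Q,R}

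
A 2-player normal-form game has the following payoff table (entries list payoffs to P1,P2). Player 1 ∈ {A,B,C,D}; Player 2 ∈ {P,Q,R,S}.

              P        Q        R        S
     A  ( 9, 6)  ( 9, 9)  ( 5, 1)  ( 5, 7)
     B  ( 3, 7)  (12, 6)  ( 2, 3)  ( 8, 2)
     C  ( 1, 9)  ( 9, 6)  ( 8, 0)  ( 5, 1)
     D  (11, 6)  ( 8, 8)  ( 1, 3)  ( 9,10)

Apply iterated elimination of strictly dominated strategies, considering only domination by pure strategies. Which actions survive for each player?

P2 drop R (P beats it: A:6>1 B:7>3 C:9>0 D:6>3)
P1 drop C (B beats it: P:3>1 Q:12>9 S:8>5)
P1→{A,B,D} P2→{P,Q,S}

IESDS → P1:{A,B,D} P2:{P,Q,S}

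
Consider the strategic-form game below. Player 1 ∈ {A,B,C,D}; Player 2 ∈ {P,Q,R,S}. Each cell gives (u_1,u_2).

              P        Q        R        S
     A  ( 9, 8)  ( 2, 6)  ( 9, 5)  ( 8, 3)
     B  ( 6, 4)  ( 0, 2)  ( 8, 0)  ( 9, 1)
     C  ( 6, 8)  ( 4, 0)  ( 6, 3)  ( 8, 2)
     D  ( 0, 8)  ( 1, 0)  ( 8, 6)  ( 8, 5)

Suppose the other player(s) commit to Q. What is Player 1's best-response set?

BR_1 = {C}

u_1(A vs Q) = 2
u_1(B vs Q) = 0
u_1(C vs Q) = 4
u_1(D vs Q) = 1
max payoff 4 at {C}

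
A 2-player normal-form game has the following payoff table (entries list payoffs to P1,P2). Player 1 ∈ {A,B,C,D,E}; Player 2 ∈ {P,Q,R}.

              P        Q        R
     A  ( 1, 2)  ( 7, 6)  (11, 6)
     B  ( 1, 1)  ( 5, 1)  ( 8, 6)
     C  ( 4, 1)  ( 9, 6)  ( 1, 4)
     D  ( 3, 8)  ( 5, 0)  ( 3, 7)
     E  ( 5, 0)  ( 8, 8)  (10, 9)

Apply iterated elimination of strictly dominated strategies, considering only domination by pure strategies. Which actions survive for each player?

Remaining: P1:{A,C,E} P2:{Q,R}

P1 drop B (E beats it: P:5>1 Q:8>5 R:10>8)
P1 drop D (E beats it: P:5>3 Q:8>5 R:10>3)
P2 drop P (Q beats it: A:6>2 C:6>1 E:8>0)
P1→{A,C,E} P2→{Q,R}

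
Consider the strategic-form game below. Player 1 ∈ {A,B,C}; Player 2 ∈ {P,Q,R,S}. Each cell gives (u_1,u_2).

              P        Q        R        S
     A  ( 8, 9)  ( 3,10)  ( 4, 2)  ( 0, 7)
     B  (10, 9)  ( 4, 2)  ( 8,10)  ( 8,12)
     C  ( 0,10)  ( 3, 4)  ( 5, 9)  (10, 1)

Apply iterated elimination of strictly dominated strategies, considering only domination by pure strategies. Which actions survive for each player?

Remaining: P1:{B,C} P2:{P,R,S}

P1 drop A (B beats it: P:10>8 Q:4>3 R:8>4 S:8>0)
P2 drop Q (P beats it: B:9>2 C:10>4)
P1→{B,C} P2→{P,R,S}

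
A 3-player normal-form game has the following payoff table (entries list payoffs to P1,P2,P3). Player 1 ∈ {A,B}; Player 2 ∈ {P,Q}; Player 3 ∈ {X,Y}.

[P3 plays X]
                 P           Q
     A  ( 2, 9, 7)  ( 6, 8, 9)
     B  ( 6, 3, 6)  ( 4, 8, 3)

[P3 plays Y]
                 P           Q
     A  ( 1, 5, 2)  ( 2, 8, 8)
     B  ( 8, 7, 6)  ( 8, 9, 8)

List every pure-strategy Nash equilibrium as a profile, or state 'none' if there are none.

(A,P,X): not NE [P1→B gives 6>2]
(A,P,Y): not NE [P1→B gives 8>1; P2→Q gives 8>5; P3→X gives 7>2]
(A,Q,X): not NE [P2→P gives 9>8]
(A,Q,Y): not NE [P1→B gives 8>2; P3→X gives 9>8]
(B,P,X): not NE [P2→Q gives 8>3]
(B,P,Y): not NE [P2→Q gives 9>7]
(B,Q,X): not NE [P1→A gives 6>4; P3→Y gives 8>3]
(B,Q,Y): NE

NE set: (B,Q,Y)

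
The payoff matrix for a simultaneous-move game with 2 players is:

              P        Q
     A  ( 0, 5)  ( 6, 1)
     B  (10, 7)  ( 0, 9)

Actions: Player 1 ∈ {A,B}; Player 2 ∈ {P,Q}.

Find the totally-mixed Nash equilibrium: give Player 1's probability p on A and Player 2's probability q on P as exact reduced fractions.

P1 mixes 1/3 on A; P2 mixes 3/8 on P

P1 indiff ⇒ q·0+(1-q)·6 = q·10+(1-q)·0 ⇒ q(-10) = (1-q)(-6) ⇒ q = 3/8
P2 indiff ⇒ p·5+(1-p)·7 = p·1+(1-p)·9 ⇒ p(4) = (1-p)(2) ⇒ p = 1/3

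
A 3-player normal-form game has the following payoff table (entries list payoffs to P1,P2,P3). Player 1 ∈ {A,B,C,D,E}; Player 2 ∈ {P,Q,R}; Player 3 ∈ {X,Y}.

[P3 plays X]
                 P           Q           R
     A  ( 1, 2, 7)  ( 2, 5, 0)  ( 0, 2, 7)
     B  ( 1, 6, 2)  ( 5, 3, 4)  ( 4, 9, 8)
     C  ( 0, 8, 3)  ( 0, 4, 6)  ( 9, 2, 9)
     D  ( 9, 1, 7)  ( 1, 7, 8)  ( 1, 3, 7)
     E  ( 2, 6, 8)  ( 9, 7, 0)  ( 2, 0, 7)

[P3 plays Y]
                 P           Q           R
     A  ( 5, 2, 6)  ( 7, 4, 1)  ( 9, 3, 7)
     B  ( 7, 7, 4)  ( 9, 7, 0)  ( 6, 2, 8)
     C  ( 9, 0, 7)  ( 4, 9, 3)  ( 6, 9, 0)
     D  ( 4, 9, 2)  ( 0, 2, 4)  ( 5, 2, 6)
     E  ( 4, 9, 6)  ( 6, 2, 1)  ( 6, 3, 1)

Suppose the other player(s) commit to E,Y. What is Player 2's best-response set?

P2 best: {P}

u_2(P vs E,Y) = 9
u_2(Q vs E,Y) = 2
u_2(R vs E,Y) = 3
max payoff 9 at {P}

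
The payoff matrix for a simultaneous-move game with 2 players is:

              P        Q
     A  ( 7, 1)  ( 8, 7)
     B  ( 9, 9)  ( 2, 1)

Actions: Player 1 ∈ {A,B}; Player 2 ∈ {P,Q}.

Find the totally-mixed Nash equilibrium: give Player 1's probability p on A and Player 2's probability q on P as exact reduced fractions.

p=4/7, q=3/4

P1 indiff ⇒ q·7+(1-q)·8 = q·9+(1-q)·2 ⇒ q(-2) = (1-q)(-6) ⇒ q = 3/4
P2 indiff ⇒ p·1+(1-p)·9 = p·7+(1-p)·1 ⇒ p(-6) = (1-p)(-8) ⇒ p = 4/7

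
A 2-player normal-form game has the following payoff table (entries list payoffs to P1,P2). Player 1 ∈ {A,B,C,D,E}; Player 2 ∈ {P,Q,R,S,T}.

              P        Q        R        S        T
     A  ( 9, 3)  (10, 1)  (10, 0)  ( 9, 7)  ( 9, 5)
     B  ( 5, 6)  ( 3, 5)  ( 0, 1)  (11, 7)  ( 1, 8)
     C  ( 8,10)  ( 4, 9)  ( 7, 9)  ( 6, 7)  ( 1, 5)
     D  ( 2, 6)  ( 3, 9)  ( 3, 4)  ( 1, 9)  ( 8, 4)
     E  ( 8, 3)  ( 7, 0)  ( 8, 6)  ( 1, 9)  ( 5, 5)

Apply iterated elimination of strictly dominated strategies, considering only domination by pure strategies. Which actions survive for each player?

IESDS → P1:{A,B} P2:{S,T}

P1 drop C (A beats it: P:9>8 Q:10>4 R:10>7 S:9>6 T:9>1)
P1 drop D (A beats it: P:9>2 Q:10>3 R:10>3 S:9>1 T:9>8)
P1 drop E (A beats it: P:9>8 Q:10>7 R:10>8 S:9>1 T:9>5)
P2 drop P (S beats it: A:7>3 B:7>6)
P2 drop Q (S beats it: A:7>1 B:7>5)
P2 drop R (S beats it: A:7>0 B:7>1)
P1→{A,B} P2→{S,T}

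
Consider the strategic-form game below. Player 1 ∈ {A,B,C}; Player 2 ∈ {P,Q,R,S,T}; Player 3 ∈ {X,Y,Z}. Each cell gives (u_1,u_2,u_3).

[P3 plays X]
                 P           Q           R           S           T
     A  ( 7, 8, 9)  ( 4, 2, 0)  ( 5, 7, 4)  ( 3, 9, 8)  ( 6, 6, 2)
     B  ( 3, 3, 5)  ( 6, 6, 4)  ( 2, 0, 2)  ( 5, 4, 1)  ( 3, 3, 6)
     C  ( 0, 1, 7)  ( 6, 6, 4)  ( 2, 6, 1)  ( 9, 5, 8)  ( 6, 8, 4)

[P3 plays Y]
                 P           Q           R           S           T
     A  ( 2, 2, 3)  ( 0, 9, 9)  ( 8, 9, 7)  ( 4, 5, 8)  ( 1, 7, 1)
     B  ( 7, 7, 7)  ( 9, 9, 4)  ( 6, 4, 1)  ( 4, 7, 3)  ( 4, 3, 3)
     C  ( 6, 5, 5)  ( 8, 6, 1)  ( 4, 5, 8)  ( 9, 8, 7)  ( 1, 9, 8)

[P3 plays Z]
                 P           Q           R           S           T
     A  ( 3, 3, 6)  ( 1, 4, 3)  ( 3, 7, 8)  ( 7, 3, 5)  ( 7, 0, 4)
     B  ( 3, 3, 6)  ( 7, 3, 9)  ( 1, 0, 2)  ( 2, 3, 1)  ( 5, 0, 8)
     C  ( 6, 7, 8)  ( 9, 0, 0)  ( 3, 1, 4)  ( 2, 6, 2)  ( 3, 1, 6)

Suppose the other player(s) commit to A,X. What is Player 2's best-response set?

u_2(P vs A,X) = 8
u_2(Q vs A,X) = 2
u_2(R vs A,X) = 7
u_2(S vs A,X) = 9
u_2(T vs A,X) = 6
max payoff 9 at {S}

P2 best: {S}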